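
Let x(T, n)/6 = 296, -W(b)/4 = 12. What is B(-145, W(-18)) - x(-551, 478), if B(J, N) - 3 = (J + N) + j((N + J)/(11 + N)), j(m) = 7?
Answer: -1959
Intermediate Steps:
W(b) = -48 (W(b) = -4*12 = -48)
B(J, N) = 10 + J + N (B(J, N) = 3 + ((J + N) + 7) = 3 + (7 + J + N) = 10 + J + N)
x(T, n) = 1776 (x(T, n) = 6*296 = 1776)
B(-145, W(-18)) - x(-551, 478) = (10 - 145 - 48) - 1*1776 = -183 - 1776 = -1959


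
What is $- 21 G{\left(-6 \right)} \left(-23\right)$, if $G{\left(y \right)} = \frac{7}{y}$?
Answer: $- \frac{1127}{2} \approx -563.5$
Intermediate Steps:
$- 21 G{\left(-6 \right)} \left(-23\right) = - 21 \frac{7}{-6} \left(-23\right) = - 21 \cdot 7 \left(- \frac{1}{6}\right) \left(-23\right) = \left(-21\right) \left(- \frac{7}{6}\right) \left(-23\right) = \frac{49}{2} \left(-23\right) = - \frac{1127}{2}$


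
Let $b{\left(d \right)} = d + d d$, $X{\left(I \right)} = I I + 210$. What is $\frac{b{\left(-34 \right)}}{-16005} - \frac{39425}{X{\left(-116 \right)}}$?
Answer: $- \frac{19585769}{6628010} \approx -2.955$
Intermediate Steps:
$X{\left(I \right)} = 210 + I^{2}$ ($X{\left(I \right)} = I^{2} + 210 = 210 + I^{2}$)
$b{\left(d \right)} = d + d^{2}$
$\frac{b{\left(-34 \right)}}{-16005} - \frac{39425}{X{\left(-116 \right)}} = \frac{\left(-34\right) \left(1 - 34\right)}{-16005} - \frac{39425}{210 + \left(-116\right)^{2}} = \left(-34\right) \left(-33\right) \left(- \frac{1}{16005}\right) - \frac{39425}{210 + 13456} = 1122 \left(- \frac{1}{16005}\right) - \frac{39425}{13666} = - \frac{34}{485} - \frac{39425}{13666} = - \frac{19585769}{6628010}$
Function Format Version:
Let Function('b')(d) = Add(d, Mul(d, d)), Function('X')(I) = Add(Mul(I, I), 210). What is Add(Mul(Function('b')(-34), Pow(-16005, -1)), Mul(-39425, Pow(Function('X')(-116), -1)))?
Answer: Rational(-19585769, 6628010) ≈ -2.9550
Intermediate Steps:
Function('X')(I) = Add(210, Pow(I, 2)) (Function('X')(I) = Add(Pow(I, 2), 210) = Add(210, Pow(I, 2)))
Function('b')(d) = Add(d, Pow(d, 2))
Add(Mul(Function('b')(-34), Pow(-16005, -1)), Mul(-39425, Pow(Function('X')(-116), -1))) = Add(Mul(Mul(-34, Add(1, -34)), Pow(-16005, -1)), Mul(-39425, Pow(Add(210, Pow(-116, 2)), -1))) = Add(Mul(Mul(-34, -33), Rational(-1, 16005)), Mul(-39425, Pow(Add(210, 13456), -1))) = Add(Mul(1122, Rational(-1, 16005)), Mul(-39425, Pow(13666, -1))) = Add(Rational(-34, 485), Mul(-39425, Rational(1, 13666))) = Add(Rational(-34, 485), Rational(-39425, 13666)) = Rational(-19585769, 6628010)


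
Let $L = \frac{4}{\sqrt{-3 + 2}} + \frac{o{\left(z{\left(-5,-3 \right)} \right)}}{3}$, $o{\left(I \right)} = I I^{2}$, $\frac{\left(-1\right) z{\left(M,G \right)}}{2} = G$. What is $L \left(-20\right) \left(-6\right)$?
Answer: $8640 - 480 i \approx 8640.0 - 480.0 i$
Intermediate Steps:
$z{\left(M,G \right)} = - 2 G$
$o{\left(I \right)} = I^{3}$
$L = 72 - 4 i$ ($L = \frac{4}{\sqrt{-3 + 2}} + \frac{\left(\left(-2\right) \left(-3\right)\right)^{3}}{3} = \frac{4}{\sqrt{-1}} + 6^{3} \cdot \frac{1}{3} = \frac{4}{i} + 216 \cdot \frac{1}{3} = 4 \left(- i\right) + 72 = - 4 i + 72 = 72 - 4 i \approx 72.0 - 4.0 i$)
$L \left(-20\right) \left(-6\right) = \left(72 - 4 i\right) \left(-20\right) \left(-6\right) = \left(-1440 + 80 i\right) \left(-6\right) = 8640 - 480 i$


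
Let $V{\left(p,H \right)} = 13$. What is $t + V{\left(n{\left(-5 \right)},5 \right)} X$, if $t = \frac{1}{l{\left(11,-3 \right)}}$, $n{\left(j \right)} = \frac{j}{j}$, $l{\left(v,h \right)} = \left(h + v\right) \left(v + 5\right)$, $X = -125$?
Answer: $- \frac{207999}{128} \approx -1625.0$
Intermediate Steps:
$l{\left(v,h \right)} = \left(5 + v\right) \left(h + v\right)$ ($l{\left(v,h \right)} = \left(h + v\right) \left(5 + v\right) = \left(5 + v\right) \left(h + v\right)$)
$n{\left(j \right)} = 1$
$t = \frac{1}{128}$ ($t = \frac{1}{11^{2} + 5 \left(-3\right) + 5 \cdot 11 - 33} = \frac{1}{121 - 15 + 55 - 33} = \frac{1}{128} \approx 0.0078125$)
$t + V{\left(n{\left(-5 \right)},5 \right)} X = \frac{1}{128} + 13 \left(-125\right) = \frac{1}{128} - 1625 = - \frac{207999}{128}$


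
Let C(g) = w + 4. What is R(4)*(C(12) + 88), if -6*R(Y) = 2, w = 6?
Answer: -98/3 ≈ -32.667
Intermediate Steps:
C(g) = 10 (C(g) = 6 + 4 = 10)
R(Y) = -1/3 (R(Y) = -1/6*2 = -1/3)
R(4)*(C(12) + 88) = -(10 + 88)/3 = -1/3*98 = -98/3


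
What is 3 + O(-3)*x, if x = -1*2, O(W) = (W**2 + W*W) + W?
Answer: -27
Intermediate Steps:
O(W) = W + 2*W**2 (O(W) = (W**2 + W**2) + W = 2*W**2 + W = W + 2*W**2)
x = -2
3 + O(-3)*x = 3 - 3*(1 + 2*(-3))*(-2) = 3 - 3*(1 - 6)*(-2) = 3 - 3*(-5)*(-2) = 3 + 15*(-2) = 3 - 30 = -27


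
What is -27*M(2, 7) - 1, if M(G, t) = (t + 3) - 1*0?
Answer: -271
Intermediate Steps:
M(G, t) = 3 + t (M(G, t) = (3 + t) + 0 = 3 + t)
-27*M(2, 7) - 1 = -27*(3 + 7) - 1 = -27*10 - 1 = -270 - 1 = -271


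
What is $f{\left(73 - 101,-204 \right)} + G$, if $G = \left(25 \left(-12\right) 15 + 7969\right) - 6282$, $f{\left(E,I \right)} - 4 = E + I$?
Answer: $-3041$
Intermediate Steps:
$f{\left(E,I \right)} = 4 + E + I$ ($f{\left(E,I \right)} = 4 + \left(E + I\right) = 4 + E + I$)
$G = -2813$ ($G = \left(\left(-300\right) 15 + 7969\right) - 6282 = \left(-4500 + 7969\right) - 6282 = 3469 - 6282 = -2813$)
$f{\left(73 - 101,-204 \right)} + G = \left(4 + \left(73 - 101\right) - 204\right) - 2813 = \left(4 - 28 - 204\right) - 2813 = -228 - 2813 = -3041$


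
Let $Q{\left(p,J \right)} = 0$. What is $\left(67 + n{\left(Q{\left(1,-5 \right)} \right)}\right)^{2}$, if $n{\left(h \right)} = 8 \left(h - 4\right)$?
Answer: $1225$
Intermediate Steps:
$n{\left(h \right)} = -32 + 8 h$ ($n{\left(h \right)} = 8 \left(-4 + h\right) = -32 + 8 h$)
$\left(67 + n{\left(Q{\left(1,-5 \right)} \right)}\right)^{2} = \left(67 + \left(-32 + 8 \cdot 0\right)\right)^{2} = \left(67 + \left(-32 + 0\right)\right)^{2} = \left(67 - 32\right)^{2} = 35^{2} = 1225$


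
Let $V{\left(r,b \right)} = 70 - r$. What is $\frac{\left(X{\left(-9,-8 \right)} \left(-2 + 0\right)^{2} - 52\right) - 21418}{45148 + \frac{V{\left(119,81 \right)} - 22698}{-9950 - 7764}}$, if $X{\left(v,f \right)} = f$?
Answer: $- \frac{380886428}{799774419} \approx -0.47624$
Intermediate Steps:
$\frac{\left(X{\left(-9,-8 \right)} \left(-2 + 0\right)^{2} - 52\right) - 21418}{45148 + \frac{V{\left(119,81 \right)} - 22698}{-9950 - 7764}} = \frac{\left(- 8 \left(-2 + 0\right)^{2} - 52\right) - 21418}{45148 + \frac{\left(70 - 119\right) - 22698}{-9950 - 7764}} = \frac{\left(- 8 \left(-2\right)^{2} - 52\right) - 21418}{45148 + \frac{\left(70 - 119\right) - 22698}{-17714}} = \frac{\left(\left(-8\right) 4 - 52\right) - 21418}{45148 + \left(-49 - 22698\right) \left(- \frac{1}{17714}\right)} = \frac{\left(-32 - 52\right) - 21418}{45148 - - \frac{22747}{17714}} = \frac{-84 - 21418}{45148 + \frac{22747}{17714}} = - \frac{21502}{\frac{799774419}{17714}} = \left(-21502\right) \frac{17714}{799774419} = - \frac{380886428}{799774419}$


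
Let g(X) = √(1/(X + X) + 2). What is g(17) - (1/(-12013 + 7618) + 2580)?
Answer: -11339099/4395 + √2346/34 ≈ -2578.6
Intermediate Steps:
g(X) = √(2 + 1/(2*X)) (g(X) = √(1/(2*X) + 2) = √(2 + 1/(2*X)))
g(17) - (1/(-12013 + 7618) + 2580) = √(8 + 2/17)/2 - (1/(-12013 + 7618) + 2580) = √(8 + 2*(1/17))/2 - (1/(-4395) + 2580) = √(8 + 2/17)/2 - (-1/4395 + 2580) = √(138/17)/2 - 1*11339099/4395 = (√2346/17)/2 - 11339099/4395 = √2346/34 - 11339099/4395 = -11339099/4395 + √2346/34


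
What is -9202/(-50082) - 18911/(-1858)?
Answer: 482099009/46526178 ≈ 10.362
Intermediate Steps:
-9202/(-50082) - 18911/(-1858) = -9202*(-1/50082) - 18911*(-1/1858) = 4601/25041 + 18911/1858 = 482099009/46526178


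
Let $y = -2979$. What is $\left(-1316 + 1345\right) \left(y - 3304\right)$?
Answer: $-182207$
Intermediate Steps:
$\left(-1316 + 1345\right) \left(y - 3304\right) = \left(-1316 + 1345\right) \left(-2979 - 3304\right) = 29 \left(-6283\right) = -182207$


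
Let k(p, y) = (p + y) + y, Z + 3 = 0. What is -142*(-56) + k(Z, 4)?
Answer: 7957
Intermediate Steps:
Z = -3 (Z = -3 + 0 = -3)
k(p, y) = p + 2*y
-142*(-56) + k(Z, 4) = -142*(-56) + (-3 + 2*4) = 7952 + (-3 + 8) = 7952 + 5 = 7957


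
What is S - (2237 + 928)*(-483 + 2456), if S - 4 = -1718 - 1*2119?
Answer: -6248378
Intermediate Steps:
S = -3833 (S = 4 + (-1718 - 1*2119) = 4 + (-1718 - 2119) = 4 - 3837 = -3833)
S - (2237 + 928)*(-483 + 2456) = -3833 - (2237 + 928)*(-483 + 2456) = -3833 - 3165*1973 = -3833 - 1*6244545 = -3833 - 6244545 = -6248378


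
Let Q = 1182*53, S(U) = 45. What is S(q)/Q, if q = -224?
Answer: 15/20882 ≈ 0.00071832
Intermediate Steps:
Q = 62646
S(q)/Q = 45/62646 = 45*(1/62646) = 15/20882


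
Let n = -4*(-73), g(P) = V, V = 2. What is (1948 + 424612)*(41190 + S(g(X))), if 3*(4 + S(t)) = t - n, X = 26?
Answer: 52581198080/3 ≈ 1.7527e+10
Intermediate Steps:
g(P) = 2
n = 292
S(t) = -304/3 + t/3 (S(t) = -4 + (t - 1*292)/3 = -4 + (t - 292)/3 = -4 + (-292 + t)/3 = -4 + (-292/3 + t/3) = -304/3 + t/3)
(1948 + 424612)*(41190 + S(g(X))) = (1948 + 424612)*(41190 + (-304/3 + (⅓)*2)) = 426560*(41190 + (-304/3 + ⅔)) = 426560*(41190 - 302/3) = 426560*(123268/3) = 52581198080/3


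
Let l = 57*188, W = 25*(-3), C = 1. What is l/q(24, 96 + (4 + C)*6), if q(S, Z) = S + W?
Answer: -3572/17 ≈ -210.12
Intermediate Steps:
W = -75
q(S, Z) = -75 + S (q(S, Z) = S - 75 = -75 + S)
l = 10716
l/q(24, 96 + (4 + C)*6) = 10716/(-75 + 24) = 10716/(-51) = 10716*(-1/51) = -3572/17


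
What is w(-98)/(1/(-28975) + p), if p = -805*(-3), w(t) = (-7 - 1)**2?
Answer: 57950/2186707 ≈ 0.026501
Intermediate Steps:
w(t) = 64 (w(t) = (-8)**2 = 64)
p = 2415
w(-98)/(1/(-28975) + p) = 64/(1/(-28975) + 2415) = 64/(-1/28975 + 2415) = 64/(69974624/28975) = 64*(28975/69974624) = 57950/2186707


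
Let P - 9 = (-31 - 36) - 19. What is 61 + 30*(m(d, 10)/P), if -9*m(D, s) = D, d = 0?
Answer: 61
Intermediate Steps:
m(D, s) = -D/9
P = -77 (P = 9 + ((-31 - 36) - 19) = 9 + (-67 - 19) = 9 - 86 = -77)
61 + 30*(m(d, 10)/P) = 61 + 30*(-⅑*0/(-77)) = 61 + 30*(0*(-1/77)) = 61 + 30*0 = 61 + 0 = 61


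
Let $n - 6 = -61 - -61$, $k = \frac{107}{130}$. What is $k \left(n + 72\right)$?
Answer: $\frac{321}{5} \approx 64.2$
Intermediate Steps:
$k = \frac{107}{130}$ ($k = 107 \cdot \frac{1}{130} = \frac{107}{130} \approx 0.82308$)
$n = 6$ ($n = 6 - 0 = 6 + \left(-61 + 61\right) = 6 + 0 = 6$)
$k \left(n + 72\right) = \frac{107 \left(6 + 72\right)}{130} = \frac{107}{130} \cdot 78 = \frac{321}{5}$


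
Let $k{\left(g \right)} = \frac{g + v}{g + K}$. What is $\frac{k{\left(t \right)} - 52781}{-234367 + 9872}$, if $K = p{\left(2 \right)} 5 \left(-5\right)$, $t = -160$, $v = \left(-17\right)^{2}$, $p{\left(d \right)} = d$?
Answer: $\frac{3694713}{15714650} \approx 0.23511$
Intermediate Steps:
$v = 289$
$K = -50$ ($K = 2 \cdot 5 \left(-5\right) = 10 \left(-5\right) = -50$)
$k{\left(g \right)} = \frac{289 + g}{-50 + g}$ ($k{\left(g \right)} = \frac{g + 289}{g - 50} = \frac{289 + g}{-50 + g}$)
$\frac{k{\left(t \right)} - 52781}{-234367 + 9872} = \frac{\frac{289 - 160}{-50 - 160} - 52781}{-234367 + 9872} = \frac{\frac{1}{-210} \cdot 129 - 52781}{-224495} = \left(\left(- \frac{1}{210}\right) 129 - 52781\right) \left(- \frac{1}{224495}\right) = \left(- \frac{43}{70} - 52781\right) \left(- \frac{1}{224495}\right) = \left(- \frac{3694713}{70}\right) \left(- \frac{1}{224495}\right) = \frac{3694713}{15714650}$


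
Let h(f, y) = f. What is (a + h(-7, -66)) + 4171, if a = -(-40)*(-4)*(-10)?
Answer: 5764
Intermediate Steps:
a = 1600 (a = -8*20*(-10) = -160*(-10) = 1600)
(a + h(-7, -66)) + 4171 = (1600 - 7) + 4171 = 1593 + 4171 = 5764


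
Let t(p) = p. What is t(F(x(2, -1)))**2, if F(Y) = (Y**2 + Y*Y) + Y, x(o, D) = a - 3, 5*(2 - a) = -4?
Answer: 9/625 ≈ 0.014400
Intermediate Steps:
a = 14/5 (a = 2 - 1/5*(-4) = 2 + 4/5 = 14/5 ≈ 2.8000)
x(o, D) = -1/5 (x(o, D) = 14/5 - 3 = -1/5)
F(Y) = Y + 2*Y**2 (F(Y) = (Y**2 + Y**2) + Y = 2*Y**2 + Y = Y + 2*Y**2)
t(F(x(2, -1)))**2 = (-(1 + 2*(-1/5))/5)**2 = (-(1 - 2/5)/5)**2 = (-1/5*3/5)**2 = (-3/25)**2 = 9/625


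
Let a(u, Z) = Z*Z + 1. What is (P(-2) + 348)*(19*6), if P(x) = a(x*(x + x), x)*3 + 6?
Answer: 42066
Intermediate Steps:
a(u, Z) = 1 + Z² (a(u, Z) = Z² + 1 = 1 + Z²)
P(x) = 9 + 3*x² (P(x) = (1 + x²)*3 + 6 = (3 + 3*x²) + 6 = 9 + 3*x²)
(P(-2) + 348)*(19*6) = ((9 + 3*(-2)²) + 348)*(19*6) = ((9 + 3*4) + 348)*114 = ((9 + 12) + 348)*114 = (21 + 348)*114 = 369*114 = 42066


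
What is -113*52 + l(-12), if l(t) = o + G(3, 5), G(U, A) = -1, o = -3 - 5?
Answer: -5885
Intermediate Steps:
o = -8
l(t) = -9 (l(t) = -8 - 1 = -9)
-113*52 + l(-12) = -113*52 - 9 = -5876 - 9 = -5885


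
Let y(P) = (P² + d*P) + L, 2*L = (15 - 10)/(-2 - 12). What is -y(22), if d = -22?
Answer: 5/28 ≈ 0.17857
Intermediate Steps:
L = -5/28 (L = ((15 - 10)/(-2 - 12))/2 = (5/(-14))/2 = (5*(-1/14))/2 = (½)*(-5/14) = -5/28 ≈ -0.17857)
y(P) = -5/28 + P² - 22*P (y(P) = (P² - 22*P) - 5/28 = -5/28 + P² - 22*P)
-y(22) = -(-5/28 + 22² - 22*22) = -(-5/28 + 484 - 484) = -1*(-5/28) = 5/28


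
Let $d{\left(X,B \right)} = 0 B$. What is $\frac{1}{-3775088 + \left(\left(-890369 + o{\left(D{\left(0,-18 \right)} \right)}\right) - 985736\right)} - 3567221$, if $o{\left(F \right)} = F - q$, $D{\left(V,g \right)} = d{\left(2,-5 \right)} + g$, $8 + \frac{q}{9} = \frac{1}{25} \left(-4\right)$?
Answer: $- \frac{503971414448044}{141278439} \approx -3.5672 \cdot 10^{6}$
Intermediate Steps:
$q = - \frac{1836}{25}$ ($q = -72 + 9 \cdot \frac{1}{25} \left(-4\right) = -72 + 9 \left(- \frac{4}{25}\right) = -72 - \frac{36}{25} = - \frac{1836}{25} \approx -73.44$)
$d{\left(X,B \right)} = 0$
$D{\left(V,g \right)} = g$ ($D{\left(V,g \right)} = 0 + g = g$)
$o{\left(F \right)} = \frac{1836}{25} + F$ ($o{\left(F \right)} = F - - \frac{1836}{25} = F + \frac{1836}{25} = \frac{1836}{25} + F$)
$\frac{1}{-3775088 + \left(\left(-890369 + o{\left(D{\left(0,-18 \right)} \right)}\right) - 985736\right)} - 3567221 = \frac{1}{-3775088 + \left(\left(-890369 + \left(\frac{1836}{25} - 18\right)\right) - 985736\right)} - 3567221 = \frac{1}{-3775088 + \left(\left(-890369 + \frac{1386}{25}\right) - 985736\right)} - 3567221 = \frac{1}{-3775088 - \frac{46901239}{25}} - 3567221 = \frac{1}{- \frac{141278439}{25}} - 3567221 = - \frac{25}{141278439} - 3567221 = - \frac{503971414448044}{141278439}$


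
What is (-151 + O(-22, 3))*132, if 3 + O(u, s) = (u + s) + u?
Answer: -25740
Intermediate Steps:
O(u, s) = -3 + s + 2*u (O(u, s) = -3 + ((u + s) + u) = -3 + ((s + u) + u) = -3 + (s + 2*u) = -3 + s + 2*u)
(-151 + O(-22, 3))*132 = (-151 + (-3 + 3 + 2*(-22)))*132 = (-151 + (-3 + 3 - 44))*132 = (-151 - 44)*132 = -195*132 = -25740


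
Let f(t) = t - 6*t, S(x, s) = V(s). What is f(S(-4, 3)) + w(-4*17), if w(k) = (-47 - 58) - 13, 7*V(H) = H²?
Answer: -871/7 ≈ -124.43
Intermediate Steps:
V(H) = H²/7
w(k) = -118 (w(k) = -105 - 13 = -118)
S(x, s) = s²/7
f(t) = -5*t
f(S(-4, 3)) + w(-4*17) = -5*3²/7 - 118 = -5*9/7 - 118 = -45/7 - 118 = -871/7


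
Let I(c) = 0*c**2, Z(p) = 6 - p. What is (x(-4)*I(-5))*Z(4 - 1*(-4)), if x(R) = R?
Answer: 0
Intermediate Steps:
I(c) = 0
(x(-4)*I(-5))*Z(4 - 1*(-4)) = (-4*0)*(6 - (4 - 1*(-4))) = 0*(6 - (4 + 4)) = 0*(6 - 1*8) = 0*(6 - 8) = 0*(-2) = 0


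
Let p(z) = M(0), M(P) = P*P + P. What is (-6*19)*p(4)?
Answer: 0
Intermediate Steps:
M(P) = P + P² (M(P) = P² + P = P + P²)
p(z) = 0 (p(z) = 0*(1 + 0) = 0*1 = 0)
(-6*19)*p(4) = -6*19*0 = -114*0 = 0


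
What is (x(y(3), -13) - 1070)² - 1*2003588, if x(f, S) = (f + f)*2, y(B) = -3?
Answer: -832864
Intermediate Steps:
x(f, S) = 4*f (x(f, S) = (2*f)*2 = 4*f)
(x(y(3), -13) - 1070)² - 1*2003588 = (4*(-3) - 1070)² - 1*2003588 = (-12 - 1070)² - 2003588 = (-1082)² - 2003588 = 1170724 - 2003588 = -832864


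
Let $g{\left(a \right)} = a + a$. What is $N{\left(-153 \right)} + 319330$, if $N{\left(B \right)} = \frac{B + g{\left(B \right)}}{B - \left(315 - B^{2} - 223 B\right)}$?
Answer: $\frac{132202637}{414} \approx 3.1933 \cdot 10^{5}$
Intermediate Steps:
$g{\left(a \right)} = 2 a$
$N{\left(B \right)} = \frac{3 B}{-315 + B^{2} + 224 B}$ ($N{\left(B \right)} = \frac{B + 2 B}{B - \left(315 - B^{2} - 223 B\right)} = \frac{3 B}{B + \left(-315 + B^{2} + 223 B\right)} = \frac{3 B}{-315 + B^{2} + 224 B}$)
$N{\left(-153 \right)} + 319330 = 3 \left(-153\right) \frac{1}{-315 + \left(-153\right)^{2} + 224 \left(-153\right)} + 319330 = 3 \left(-153\right) \frac{1}{-315 + 23409 - 34272} + 319330 = 3 \left(-153\right) \frac{1}{-11178} + 319330 = 3 \left(-153\right) \left(- \frac{1}{11178}\right) + 319330 = \frac{17}{414} + 319330 = \frac{132202637}{414}$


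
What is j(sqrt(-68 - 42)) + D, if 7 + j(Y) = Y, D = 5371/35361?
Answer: -242156/35361 + I*sqrt(110) ≈ -6.8481 + 10.488*I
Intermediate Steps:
D = 5371/35361 (D = 5371*(1/35361) = 5371/35361 ≈ 0.15189)
j(Y) = -7 + Y
j(sqrt(-68 - 42)) + D = (-7 + sqrt(-68 - 42)) + 5371/35361 = (-7 + sqrt(-110)) + 5371/35361 = (-7 + I*sqrt(110)) + 5371/35361 = -242156/35361 + I*sqrt(110)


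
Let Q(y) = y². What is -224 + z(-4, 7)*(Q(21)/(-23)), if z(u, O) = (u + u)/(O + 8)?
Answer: -24584/115 ≈ -213.77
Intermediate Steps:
z(u, O) = 2*u/(8 + O) (z(u, O) = (2*u)/(8 + O) = 2*u/(8 + O))
-224 + z(-4, 7)*(Q(21)/(-23)) = -224 + (2*(-4)/(8 + 7))*(21²/(-23)) = -224 + (2*(-4)/15)*(441*(-1/23)) = -224 + (2*(-4)*(1/15))*(-441/23) = -224 - 8/15*(-441/23) = -224 + 1176/115 = -24584/115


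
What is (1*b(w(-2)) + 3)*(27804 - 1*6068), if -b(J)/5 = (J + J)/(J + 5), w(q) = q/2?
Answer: 119548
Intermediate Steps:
w(q) = q/2 (w(q) = q*(1/2) = q/2)
b(J) = -10*J/(5 + J) (b(J) = -5*(J + J)/(J + 5) = -5*2*J/(5 + J) = -10*J/(5 + J))
(1*b(w(-2)) + 3)*(27804 - 1*6068) = (1*(-10*(1/2)*(-2)/(5 + (1/2)*(-2))) + 3)*(27804 - 1*6068) = (1*(-10*(-1)/(5 - 1)) + 3)*(27804 - 6068) = (1*(-10*(-1)/4) + 3)*21736 = (1*(-10*(-1)*1/4) + 3)*21736 = (1*(5/2) + 3)*21736 = (5/2 + 3)*21736 = (11/2)*21736 = 119548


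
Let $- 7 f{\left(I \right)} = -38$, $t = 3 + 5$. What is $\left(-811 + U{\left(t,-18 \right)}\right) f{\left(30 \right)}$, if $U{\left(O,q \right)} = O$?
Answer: $- \frac{30514}{7} \approx -4359.1$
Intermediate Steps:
$t = 8$
$f{\left(I \right)} = \frac{38}{7}$ ($f{\left(I \right)} = \left(- \frac{1}{7}\right) \left(-38\right) = \frac{38}{7}$)
$\left(-811 + U{\left(t,-18 \right)}\right) f{\left(30 \right)} = \left(-811 + 8\right) \frac{38}{7} = \left(-803\right) \frac{38}{7} = - \frac{30514}{7}$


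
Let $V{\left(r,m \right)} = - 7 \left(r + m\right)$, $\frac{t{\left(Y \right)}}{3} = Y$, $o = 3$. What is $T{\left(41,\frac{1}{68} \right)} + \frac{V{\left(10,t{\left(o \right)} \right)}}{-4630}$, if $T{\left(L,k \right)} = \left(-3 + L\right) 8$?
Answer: $\frac{1407653}{4630} \approx 304.03$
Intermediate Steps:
$t{\left(Y \right)} = 3 Y$
$V{\left(r,m \right)} = - 7 m - 7 r$ ($V{\left(r,m \right)} = - 7 \left(m + r\right) = - 7 m - 7 r$)
$T{\left(L,k \right)} = -24 + 8 L$
$T{\left(41,\frac{1}{68} \right)} + \frac{V{\left(10,t{\left(o \right)} \right)}}{-4630} = \left(-24 + 8 \cdot 41\right) + \frac{- 7 \cdot 3 \cdot 3 - 70}{-4630} = \left(-24 + 328\right) + \left(\left(-7\right) 9 - 70\right) \left(- \frac{1}{4630}\right) = 304 + \left(-63 - 70\right) \left(- \frac{1}{4630}\right) = 304 - - \frac{133}{4630} = 304 + \frac{133}{4630} = \frac{1407653}{4630}$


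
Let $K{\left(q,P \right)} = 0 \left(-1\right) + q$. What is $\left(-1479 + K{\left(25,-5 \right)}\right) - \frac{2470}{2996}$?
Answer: $- \frac{2179327}{1498} \approx -1454.8$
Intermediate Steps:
$K{\left(q,P \right)} = q$ ($K{\left(q,P \right)} = 0 + q = q$)
$\left(-1479 + K{\left(25,-5 \right)}\right) - \frac{2470}{2996} = \left(-1479 + 25\right) - \frac{2470}{2996} = -1454 - \frac{1235}{1498} = - \frac{2179327}{1498}$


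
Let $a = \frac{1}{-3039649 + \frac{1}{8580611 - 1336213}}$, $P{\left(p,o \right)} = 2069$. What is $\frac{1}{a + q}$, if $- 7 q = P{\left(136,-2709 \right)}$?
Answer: $- \frac{154142989954107}{45560263795717555} \approx -0.0033833$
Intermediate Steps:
$q = - \frac{2069}{7}$ ($q = \left(- \frac{1}{7}\right) 2069 = - \frac{2069}{7} \approx -295.57$)
$a = - \frac{7244398}{22020427136301}$ ($a = \frac{1}{-3039649 + \frac{1}{7244398}} = \frac{1}{- \frac{22020427136301}{7244398}} = - \frac{7244398}{22020427136301} \approx -3.2899 \cdot 10^{-7}$)
$\frac{1}{a + q} = \frac{1}{- \frac{7244398}{22020427136301} - \frac{2069}{7}} = \frac{1}{- \frac{45560263795717555}{154142989954107}} = - \frac{154142989954107}{45560263795717555}$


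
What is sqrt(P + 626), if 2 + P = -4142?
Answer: I*sqrt(3518) ≈ 59.313*I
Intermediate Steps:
P = -4144 (P = -2 - 4142 = -4144)
sqrt(P + 626) = sqrt(-4144 + 626) = sqrt(-3518) = I*sqrt(3518)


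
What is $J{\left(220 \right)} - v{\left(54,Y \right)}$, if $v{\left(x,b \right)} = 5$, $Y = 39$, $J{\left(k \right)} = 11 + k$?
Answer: $226$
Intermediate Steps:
$J{\left(220 \right)} - v{\left(54,Y \right)} = \left(11 + 220\right) - 5 = 231 - 5 = 226$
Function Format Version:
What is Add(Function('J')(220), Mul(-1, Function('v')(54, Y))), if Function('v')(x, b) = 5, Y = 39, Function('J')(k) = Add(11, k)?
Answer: 226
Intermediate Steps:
Add(Function('J')(220), Mul(-1, Function('v')(54, Y))) = Add(Add(11, 220), Mul(-1, 5)) = Add(231, -5) = 226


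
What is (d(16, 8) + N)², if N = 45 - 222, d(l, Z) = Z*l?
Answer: 2401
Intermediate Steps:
N = -177
(d(16, 8) + N)² = (8*16 - 177)² = (128 - 177)² = (-49)² = 2401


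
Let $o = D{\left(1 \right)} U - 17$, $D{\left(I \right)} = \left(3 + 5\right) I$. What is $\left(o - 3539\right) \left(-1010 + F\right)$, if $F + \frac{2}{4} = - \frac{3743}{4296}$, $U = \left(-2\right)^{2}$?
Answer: $\frac{3827813731}{1074} \approx 3.5641 \cdot 10^{6}$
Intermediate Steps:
$D{\left(I \right)} = 8 I$
$U = 4$
$F = - \frac{5891}{4296}$ ($F = - \frac{1}{2} - \frac{3743}{4296} = - \frac{5891}{4296} \approx -1.3713$)
$o = 15$ ($o = 8 \cdot 1 \cdot 4 - 17 = 8 \cdot 4 - 17 = 32 - 17 = 15$)
$\left(o - 3539\right) \left(-1010 + F\right) = \left(15 - 3539\right) \left(-1010 - \frac{5891}{4296}\right) = \left(-3524\right) \left(- \frac{4344851}{4296}\right) = \frac{3827813731}{1074}$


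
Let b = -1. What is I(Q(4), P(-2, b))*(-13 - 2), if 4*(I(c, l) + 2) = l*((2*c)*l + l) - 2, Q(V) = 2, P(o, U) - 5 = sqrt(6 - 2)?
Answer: -3525/4 ≈ -881.25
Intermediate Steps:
P(o, U) = 7 (P(o, U) = 5 + sqrt(6 - 2) = 5 + sqrt(4) = 5 + 2 = 7)
I(c, l) = -5/2 + l*(l + 2*c*l)/4 (I(c, l) = -2 + (l*((2*c)*l + l) - 2)/4 = -2 + (l*(2*c*l + l) - 2)/4 = -2 + (l*(l + 2*c*l) - 2)/4 = -2 + (-2 + l*(l + 2*c*l))/4 = -2 + (-1/2 + l*(l + 2*c*l)/4) = -5/2 + l*(l + 2*c*l)/4)
I(Q(4), P(-2, b))*(-13 - 2) = (-5/2 + (1/4)*7**2 + (1/2)*2*7**2)*(-13 - 2) = (-5/2 + (1/4)*49 + (1/2)*2*49)*(-15) = (-5/2 + 49/4 + 49)*(-15) = (235/4)*(-15) = -3525/4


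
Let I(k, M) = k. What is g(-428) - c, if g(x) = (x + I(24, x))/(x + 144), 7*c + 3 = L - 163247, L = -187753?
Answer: 24921920/497 ≈ 50145.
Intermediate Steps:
c = -351003/7 (c = -3/7 + (-187753 - 163247)/7 = -3/7 + (1/7)*(-351000) = -3/7 - 351000/7 = -351003/7 ≈ -50143.)
g(x) = (24 + x)/(144 + x) (g(x) = (x + 24)/(x + 144) = (24 + x)/(144 + x))
g(-428) - c = (24 - 428)/(144 - 428) - 1*(-351003/7) = -404/(-284) + 351003/7 = -1/284*(-404) + 351003/7 = 101/71 + 351003/7 = 24921920/497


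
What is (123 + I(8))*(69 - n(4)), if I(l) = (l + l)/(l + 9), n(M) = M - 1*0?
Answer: 136955/17 ≈ 8056.2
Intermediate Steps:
n(M) = M (n(M) = M + 0 = M)
I(l) = 2*l/(9 + l) (I(l) = (2*l)/(9 + l) = 2*l/(9 + l))
(123 + I(8))*(69 - n(4)) = (123 + 2*8/(9 + 8))*(69 - 1*4) = (123 + 2*8/17)*(69 - 4) = (123 + 2*8*(1/17))*65 = (123 + 16/17)*65 = (2107/17)*65 = 136955/17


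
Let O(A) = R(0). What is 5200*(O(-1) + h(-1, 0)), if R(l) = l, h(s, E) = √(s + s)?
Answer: 5200*I*√2 ≈ 7353.9*I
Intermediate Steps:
h(s, E) = √2*√s (h(s, E) = √(2*s) = √2*√s)
O(A) = 0
5200*(O(-1) + h(-1, 0)) = 5200*(0 + √2*√(-1)) = 5200*(0 + √2*I) = 5200*(0 + I*√2) = 5200*(I*√2) = 5200*I*√2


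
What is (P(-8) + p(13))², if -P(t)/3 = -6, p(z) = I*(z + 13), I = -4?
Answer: 7396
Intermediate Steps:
p(z) = -52 - 4*z (p(z) = -4*(z + 13) = -4*(13 + z) = -52 - 4*z)
P(t) = 18 (P(t) = -3*(-6) = 18)
(P(-8) + p(13))² = (18 + (-52 - 4*13))² = (18 + (-52 - 52))² = (18 - 104)² = (-86)² = 7396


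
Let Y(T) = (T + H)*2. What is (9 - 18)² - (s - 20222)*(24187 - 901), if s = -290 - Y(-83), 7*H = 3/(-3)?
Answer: 3316392687/7 ≈ 4.7377e+8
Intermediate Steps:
H = -⅐ (H = (3/(-3))/7 = (3*(-⅓))/7 = (⅐)*(-1) = -⅐ ≈ -0.14286)
Y(T) = -2/7 + 2*T (Y(T) = (T - ⅐)*2 = (-⅐ + T)*2 = -2/7 + 2*T)
s = -866/7 (s = -290 - (-2/7 + 2*(-83)) = -290 - (-2/7 - 166) = -290 - 1*(-1164/7) = -290 + 1164/7 = -866/7 ≈ -123.71)
(9 - 18)² - (s - 20222)*(24187 - 901) = (9 - 18)² - (-866/7 - 20222)*(24187 - 901) = (-9)² - (-142420)*23286/7 = 81 - 1*(-3316392120/7) = 81 + 3316392120/7 = 3316392687/7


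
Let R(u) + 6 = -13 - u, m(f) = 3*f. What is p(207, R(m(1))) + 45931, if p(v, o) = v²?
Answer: 88780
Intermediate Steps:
R(u) = -19 - u (R(u) = -6 + (-13 - u) = -19 - u)
p(207, R(m(1))) + 45931 = 207² + 45931 = 42849 + 45931 = 88780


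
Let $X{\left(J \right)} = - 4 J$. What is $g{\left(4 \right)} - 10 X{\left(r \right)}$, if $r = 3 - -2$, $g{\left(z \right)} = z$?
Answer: $204$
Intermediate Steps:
$r = 5$ ($r = 3 + 2 = 5$)
$g{\left(4 \right)} - 10 X{\left(r \right)} = 4 - 10 \left(\left(-4\right) 5\right) = 4 - -200 = 4 + 200 = 204$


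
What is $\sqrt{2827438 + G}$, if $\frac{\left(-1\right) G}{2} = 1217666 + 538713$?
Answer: $2 i \sqrt{171330} \approx 827.84 i$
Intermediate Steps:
$G = -3512758$ ($G = - 2 \left(1217666 + 538713\right) = \left(-2\right) 1756379 = -3512758$)
$\sqrt{2827438 + G} = \sqrt{2827438 - 3512758} = \sqrt{-685320} = 2 i \sqrt{171330}$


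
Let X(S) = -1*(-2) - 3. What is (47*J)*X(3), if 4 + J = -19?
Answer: 1081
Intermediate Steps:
J = -23 (J = -4 - 19 = -23)
X(S) = -1 (X(S) = 2 - 3 = -1)
(47*J)*X(3) = (47*(-23))*(-1) = -1081*(-1) = 1081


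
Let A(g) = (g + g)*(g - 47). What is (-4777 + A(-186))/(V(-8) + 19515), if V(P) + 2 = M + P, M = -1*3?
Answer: 81899/19502 ≈ 4.1995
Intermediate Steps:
M = -3
V(P) = -5 + P (V(P) = -2 + (-3 + P) = -5 + P)
A(g) = 2*g*(-47 + g) (A(g) = (2*g)*(-47 + g) = 2*g*(-47 + g))
(-4777 + A(-186))/(V(-8) + 19515) = (-4777 + 2*(-186)*(-47 - 186))/((-5 - 8) + 19515) = (-4777 + 2*(-186)*(-233))/(-13 + 19515) = (-4777 + 86676)/19502 = 81899*(1/19502) = 81899/19502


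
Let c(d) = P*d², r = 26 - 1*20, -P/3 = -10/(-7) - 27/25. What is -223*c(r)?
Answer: 1469124/175 ≈ 8395.0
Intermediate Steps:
P = -183/175 (P = -3*(-10/(-7) - 27/25) = -3*(-10*(-⅐) - 27*1/25) = -3*(10/7 - 27/25) = -3*61/175 = -183/175 ≈ -1.0457)
r = 6 (r = 26 - 20 = 6)
c(d) = -183*d²/175
-223*c(r) = -(-40809)*6²/175 = -(-40809)*36/175 = -223*(-6588/175) = 1469124/175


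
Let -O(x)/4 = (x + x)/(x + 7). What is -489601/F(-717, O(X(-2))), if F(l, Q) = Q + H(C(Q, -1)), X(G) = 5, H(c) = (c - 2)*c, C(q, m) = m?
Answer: 1468803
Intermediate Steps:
H(c) = c*(-2 + c) (H(c) = (-2 + c)*c = c*(-2 + c))
O(x) = -8*x/(7 + x) (O(x) = -4*(x + x)/(x + 7) = -4*2*x/(7 + x) = -8*x/(7 + x))
F(l, Q) = 3 + Q (F(l, Q) = Q - (-2 - 1) = Q - 1*(-3) = Q + 3 = 3 + Q)
-489601/F(-717, O(X(-2))) = -489601/(3 - 8*5/(7 + 5)) = -489601/(3 - 8*5/12) = -489601/(3 - 8*5*1/12) = -489601/(3 - 10/3) = -489601/(-1/3) = -489601*(-3) = 1468803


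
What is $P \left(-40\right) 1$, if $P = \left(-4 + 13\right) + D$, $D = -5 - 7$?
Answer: $120$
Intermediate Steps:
$D = -12$ ($D = -5 - 7 = -12$)
$P = -3$ ($P = \left(-4 + 13\right) - 12 = 9 - 12 = -3$)
$P \left(-40\right) 1 = \left(-3\right) \left(-40\right) 1 = 120 \cdot 1 = 120$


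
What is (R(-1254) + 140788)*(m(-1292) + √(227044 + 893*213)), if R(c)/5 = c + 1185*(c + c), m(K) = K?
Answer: 19025193544 - 14725382*√417253 ≈ 9.5133e+9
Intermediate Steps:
R(c) = 11855*c (R(c) = 5*(c + 1185*(c + c)) = 5*(c + 1185*(2*c)) = 5*(c + 2370*c) = 5*(2371*c) = 11855*c)
(R(-1254) + 140788)*(m(-1292) + √(227044 + 893*213)) = (11855*(-1254) + 140788)*(-1292 + √(227044 + 893*213)) = (-14866170 + 140788)*(-1292 + √(227044 + 190209)) = -14725382*(-1292 + √417253) = 19025193544 - 14725382*√417253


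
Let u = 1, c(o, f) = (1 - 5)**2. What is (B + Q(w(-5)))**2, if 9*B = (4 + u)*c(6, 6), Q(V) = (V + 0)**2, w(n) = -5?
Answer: 93025/81 ≈ 1148.5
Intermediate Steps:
c(o, f) = 16 (c(o, f) = (-4)**2 = 16)
Q(V) = V**2
B = 80/9 (B = ((4 + 1)*16)/9 = (5*16)/9 = (1/9)*80 = 80/9 ≈ 8.8889)
(B + Q(w(-5)))**2 = (80/9 + (-5)**2)**2 = (80/9 + 25)**2 = (305/9)**2 = 93025/81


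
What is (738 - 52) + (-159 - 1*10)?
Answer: 517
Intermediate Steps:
(738 - 52) + (-159 - 1*10) = 686 + (-159 - 10) = 686 - 169 = 517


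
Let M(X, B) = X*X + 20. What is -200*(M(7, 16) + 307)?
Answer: -75200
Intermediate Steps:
M(X, B) = 20 + X² (M(X, B) = X² + 20 = 20 + X²)
-200*(M(7, 16) + 307) = -200*((20 + 7²) + 307) = -200*((20 + 49) + 307) = -200*(69 + 307) = -200*376 = -75200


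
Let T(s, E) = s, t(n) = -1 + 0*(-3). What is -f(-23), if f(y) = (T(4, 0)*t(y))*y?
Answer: -92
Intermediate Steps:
t(n) = -1 (t(n) = -1 + 0 = -1)
f(y) = -4*y (f(y) = (4*(-1))*y = -4*y)
-f(-23) = -(-4)*(-23) = -1*92 = -92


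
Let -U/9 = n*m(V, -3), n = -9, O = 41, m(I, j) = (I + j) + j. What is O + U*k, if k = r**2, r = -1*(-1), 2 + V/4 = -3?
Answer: -2065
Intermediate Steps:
V = -20 (V = -8 + 4*(-3) = -8 - 12 = -20)
m(I, j) = I + 2*j
r = 1
k = 1 (k = 1**2 = 1)
U = -2106 (U = -(-81)*(-20 + 2*(-3)) = -(-81)*(-20 - 6) = -(-81)*(-26) = -9*234 = -2106)
O + U*k = 41 - 2106*1 = 41 - 2106 = -2065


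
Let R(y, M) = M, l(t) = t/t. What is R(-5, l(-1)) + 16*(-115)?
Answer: -1839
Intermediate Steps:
l(t) = 1
R(-5, l(-1)) + 16*(-115) = 1 + 16*(-115) = 1 - 1840 = -1839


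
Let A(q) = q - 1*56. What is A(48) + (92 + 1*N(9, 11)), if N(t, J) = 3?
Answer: 87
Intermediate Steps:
A(q) = -56 + q (A(q) = q - 56 = -56 + q)
A(48) + (92 + 1*N(9, 11)) = (-56 + 48) + (92 + 1*3) = -8 + (92 + 3) = -8 + 95 = 87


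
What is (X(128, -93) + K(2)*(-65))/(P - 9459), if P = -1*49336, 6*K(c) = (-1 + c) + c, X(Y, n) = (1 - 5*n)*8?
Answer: -7391/117590 ≈ -0.062854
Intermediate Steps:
X(Y, n) = 8 - 40*n
K(c) = -1/6 + c/3 (K(c) = ((-1 + c) + c)/6 = (-1 + 2*c)/6 = -1/6 + c/3)
P = -49336
(X(128, -93) + K(2)*(-65))/(P - 9459) = ((8 - 40*(-93)) + (-1/6 + (1/3)*2)*(-65))/(-49336 - 9459) = ((8 + 3720) + (-1/6 + 2/3)*(-65))/(-58795) = (3728 + (1/2)*(-65))*(-1/58795) = (3728 - 65/2)*(-1/58795) = (7391/2)*(-1/58795) = -7391/117590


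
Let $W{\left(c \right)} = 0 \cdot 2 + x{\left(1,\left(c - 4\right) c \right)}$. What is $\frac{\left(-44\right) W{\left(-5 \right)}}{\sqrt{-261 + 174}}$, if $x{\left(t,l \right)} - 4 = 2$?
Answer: $\frac{88 i \sqrt{87}}{29} \approx 28.304 i$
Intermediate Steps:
$x{\left(t,l \right)} = 6$ ($x{\left(t,l \right)} = 4 + 2 = 6$)
$W{\left(c \right)} = 6$ ($W{\left(c \right)} = 0 \cdot 2 + 6 = 0 + 6 = 6$)
$\frac{\left(-44\right) W{\left(-5 \right)}}{\sqrt{-261 + 174}} = \frac{\left(-44\right) 6}{\sqrt{-261 + 174}} = - \frac{264}{\sqrt{-87}} = - \frac{264}{i \sqrt{87}} = - 264 \left(- \frac{i \sqrt{87}}{87}\right) = \frac{88 i \sqrt{87}}{29}$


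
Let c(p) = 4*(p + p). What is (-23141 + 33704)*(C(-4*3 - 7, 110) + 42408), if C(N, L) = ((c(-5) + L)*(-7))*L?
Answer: -121389996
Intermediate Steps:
c(p) = 8*p (c(p) = 4*(2*p) = 8*p)
C(N, L) = L*(280 - 7*L) (C(N, L) = ((8*(-5) + L)*(-7))*L = ((-40 + L)*(-7))*L = (280 - 7*L)*L = L*(280 - 7*L))
(-23141 + 33704)*(C(-4*3 - 7, 110) + 42408) = (-23141 + 33704)*(7*110*(40 - 1*110) + 42408) = 10563*(7*110*(40 - 110) + 42408) = 10563*(7*110*(-70) + 42408) = 10563*(-53900 + 42408) = 10563*(-11492) = -121389996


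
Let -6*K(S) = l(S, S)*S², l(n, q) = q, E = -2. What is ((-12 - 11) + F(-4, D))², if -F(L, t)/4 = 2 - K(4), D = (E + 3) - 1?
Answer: 48841/9 ≈ 5426.8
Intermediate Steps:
D = 0 (D = (-2 + 3) - 1 = 1 - 1 = 0)
K(S) = -S³/6 (K(S) = -S*S²/6 = -S³/6)
F(L, t) = -152/3 (F(L, t) = -4*(2 - (-1)*4³/6) = -4*(2 - (-1)*64/6) = -4*(2 - 1*(-32/3)) = -4*(2 + 32/3) = -4*38/3 = -152/3)
((-12 - 11) + F(-4, D))² = ((-12 - 11) - 152/3)² = (-23 - 152/3)² = (-221/3)² = 48841/9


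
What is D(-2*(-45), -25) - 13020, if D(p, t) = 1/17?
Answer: -221339/17 ≈ -13020.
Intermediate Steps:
D(p, t) = 1/17
D(-2*(-45), -25) - 13020 = 1/17 - 13020 = -221339/17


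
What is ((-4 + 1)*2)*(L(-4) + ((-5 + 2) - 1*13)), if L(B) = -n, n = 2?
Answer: 108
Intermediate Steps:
L(B) = -2 (L(B) = -1*2 = -2)
((-4 + 1)*2)*(L(-4) + ((-5 + 2) - 1*13)) = ((-4 + 1)*2)*(-2 + ((-5 + 2) - 1*13)) = (-3*2)*(-2 + (-3 - 13)) = -6*(-2 - 16) = -6*(-18) = 108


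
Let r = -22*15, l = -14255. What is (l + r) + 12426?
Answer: -2159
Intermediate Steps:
r = -330
(l + r) + 12426 = (-14255 - 330) + 12426 = -14585 + 12426 = -2159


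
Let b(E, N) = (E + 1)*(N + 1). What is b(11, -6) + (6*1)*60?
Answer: 300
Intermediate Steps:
b(E, N) = (1 + E)*(1 + N)
b(11, -6) + (6*1)*60 = (1 + 11 - 6 + 11*(-6)) + (6*1)*60 = (1 + 11 - 6 - 66) + 6*60 = -60 + 360 = 300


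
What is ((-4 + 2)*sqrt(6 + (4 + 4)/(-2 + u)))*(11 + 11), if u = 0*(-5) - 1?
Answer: -44*sqrt(30)/3 ≈ -80.333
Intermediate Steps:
u = -1 (u = 0 - 1 = -1)
((-4 + 2)*sqrt(6 + (4 + 4)/(-2 + u)))*(11 + 11) = ((-4 + 2)*sqrt(6 + (4 + 4)/(-2 - 1)))*(11 + 11) = -2*sqrt(6 + 8/(-3))*22 = -2*sqrt(6 + 8*(-1/3))*22 = -2*sqrt(6 - 8/3)*22 = -2*sqrt(30)/3*22 = -44*sqrt(30)/3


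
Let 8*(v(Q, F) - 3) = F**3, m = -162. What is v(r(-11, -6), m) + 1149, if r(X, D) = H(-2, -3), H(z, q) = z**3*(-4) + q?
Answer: -530289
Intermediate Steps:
H(z, q) = q - 4*z**3 (H(z, q) = -4*z**3 + q = q - 4*z**3)
r(X, D) = 29 (r(X, D) = -3 - 4*(-2)**3 = -3 - 4*(-8) = -3 + 32 = 29)
v(Q, F) = 3 + F**3/8
v(r(-11, -6), m) + 1149 = (3 + (1/8)*(-162)**3) + 1149 = (3 + (1/8)*(-4251528)) + 1149 = (3 - 531441) + 1149 = -531438 + 1149 = -530289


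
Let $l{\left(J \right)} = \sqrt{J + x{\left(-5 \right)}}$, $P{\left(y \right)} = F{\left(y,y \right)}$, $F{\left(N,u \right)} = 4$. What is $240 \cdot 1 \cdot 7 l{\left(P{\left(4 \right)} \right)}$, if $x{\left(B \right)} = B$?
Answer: $1680 i \approx 1680.0 i$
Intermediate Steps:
$P{\left(y \right)} = 4$
$l{\left(J \right)} = \sqrt{-5 + J}$ ($l{\left(J \right)} = \sqrt{J - 5} = \sqrt{-5 + J}$)
$240 \cdot 1 \cdot 7 l{\left(P{\left(4 \right)} \right)} = 240 \cdot 1 \cdot 7 \sqrt{-5 + 4} = 240 \cdot 7 \sqrt{-1} = 240 \cdot 7 i = 1680 i$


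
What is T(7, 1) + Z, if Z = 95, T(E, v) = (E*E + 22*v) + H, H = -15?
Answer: 151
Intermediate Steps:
T(E, v) = -15 + E² + 22*v (T(E, v) = (E*E + 22*v) - 15 = (E² + 22*v) - 15 = -15 + E² + 22*v)
T(7, 1) + Z = (-15 + 7² + 22*1) + 95 = (-15 + 49 + 22) + 95 = 56 + 95 = 151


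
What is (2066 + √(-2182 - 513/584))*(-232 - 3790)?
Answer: -8309452 - 2011*I*√186120946/146 ≈ -8.3095e+6 - 1.8791e+5*I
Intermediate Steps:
(2066 + √(-2182 - 513/584))*(-232 - 3790) = (2066 + √(-2182 - 513*1/584))*(-4022) = (2066 + √(-2182 - 513/584))*(-4022) = (2066 + √(-1274801/584))*(-4022) = (2066 + I*√186120946/292)*(-4022) = -8309452 - 2011*I*√186120946/146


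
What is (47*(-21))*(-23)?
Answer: 22701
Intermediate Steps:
(47*(-21))*(-23) = -987*(-23) = 22701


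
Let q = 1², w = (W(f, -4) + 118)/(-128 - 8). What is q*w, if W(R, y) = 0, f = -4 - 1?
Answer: -59/68 ≈ -0.86765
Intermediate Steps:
f = -5
w = -59/68 (w = (0 + 118)/(-128 - 8) = 118/(-136) = 118*(-1/136) = -59/68 ≈ -0.86765)
q = 1
q*w = 1*(-59/68) = -59/68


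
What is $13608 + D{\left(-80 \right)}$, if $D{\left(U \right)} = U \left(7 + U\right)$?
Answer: $19448$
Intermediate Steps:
$13608 + D{\left(-80 \right)} = 13608 - 80 \left(7 - 80\right) = 13608 - -5840 = 13608 + 5840 = 19448$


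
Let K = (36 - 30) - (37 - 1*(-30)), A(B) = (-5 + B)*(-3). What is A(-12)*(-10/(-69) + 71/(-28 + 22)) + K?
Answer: -30227/46 ≈ -657.11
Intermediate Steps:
A(B) = 15 - 3*B
K = -61 (K = 6 - (37 + 30) = 6 - 1*67 = 6 - 67 = -61)
A(-12)*(-10/(-69) + 71/(-28 + 22)) + K = (15 - 3*(-12))*(-10/(-69) + 71/(-28 + 22)) - 61 = (15 + 36)*(-10*(-1/69) + 71/(-6)) - 61 = 51*(10/69 + 71*(-⅙)) - 61 = 51*(10/69 - 71/6) - 61 = 51*(-1613/138) - 61 = -27421/46 - 61 = -30227/46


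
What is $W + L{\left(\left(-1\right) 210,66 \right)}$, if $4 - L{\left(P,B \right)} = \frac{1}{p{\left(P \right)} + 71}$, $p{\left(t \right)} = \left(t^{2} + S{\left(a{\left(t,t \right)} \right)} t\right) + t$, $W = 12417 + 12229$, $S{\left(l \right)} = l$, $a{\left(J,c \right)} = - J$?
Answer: $\frac{3426351}{139} \approx 24650.0$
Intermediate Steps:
$W = 24646$
$p{\left(t \right)} = t$ ($p{\left(t \right)} = \left(t^{2} + - t t\right) + t = \left(t^{2} - t^{2}\right) + t = 0 + t = t$)
$L{\left(P,B \right)} = 4 - \frac{1}{71 + P}$ ($L{\left(P,B \right)} = 4 - \frac{1}{P + 71} = 4 - \frac{1}{71 + P}$)
$W + L{\left(\left(-1\right) 210,66 \right)} = 24646 + \frac{283 + 4 \left(\left(-1\right) 210\right)}{71 - 210} = 24646 + \frac{283 + 4 \left(-210\right)}{71 - 210} = 24646 + \frac{283 - 840}{-139} = 24646 - - \frac{557}{139} = 24646 + \frac{557}{139} = \frac{3426351}{139}$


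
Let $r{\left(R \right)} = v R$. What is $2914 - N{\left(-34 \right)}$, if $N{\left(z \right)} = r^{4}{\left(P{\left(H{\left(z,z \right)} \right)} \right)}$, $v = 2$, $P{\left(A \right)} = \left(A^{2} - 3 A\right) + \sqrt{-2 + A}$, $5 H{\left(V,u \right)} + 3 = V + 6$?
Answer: $- \frac{65159206057966}{390625} - \frac{185115425664 i \sqrt{205}}{78125} \approx -1.6681 \cdot 10^{8} - 3.3926 \cdot 10^{7} i$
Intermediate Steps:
$H{\left(V,u \right)} = \frac{3}{5} + \frac{V}{5}$ ($H{\left(V,u \right)} = - \frac{3}{5} + \frac{V + 6}{5} = - \frac{3}{5} + \frac{6 + V}{5} = - \frac{3}{5} + \left(\frac{6}{5} + \frac{V}{5}\right) = \frac{3}{5} + \frac{V}{5}$)
$P{\left(A \right)} = A^{2} + \sqrt{-2 + A} - 3 A$
$r{\left(R \right)} = 2 R$
$N{\left(z \right)} = \left(- \frac{18}{5} + 2 \sqrt{- \frac{7}{5} + \frac{z}{5}} + 2 \left(\frac{3}{5} + \frac{z}{5}\right)^{2} - \frac{6 z}{5}\right)^{4}$ ($N{\left(z \right)} = \left(2 \left(\left(\frac{3}{5} + \frac{z}{5}\right)^{2} + \sqrt{-2 + \left(\frac{3}{5} + \frac{z}{5}\right)} - 3 \left(\frac{3}{5} + \frac{z}{5}\right)\right)\right)^{4} = \left(2 \left(\left(\frac{3}{5} + \frac{z}{5}\right)^{2} + \sqrt{- \frac{7}{5} + \frac{z}{5}} - \left(\frac{9}{5} + \frac{3 z}{5}\right)\right)\right)^{4} = \left(2 \left(- \frac{9}{5} + \sqrt{- \frac{7}{5} + \frac{z}{5}} + \left(\frac{3}{5} + \frac{z}{5}\right)^{2} - \frac{3 z}{5}\right)\right)^{4} = \left(- \frac{18}{5} + 2 \sqrt{- \frac{7}{5} + \frac{z}{5}} + 2 \left(\frac{3}{5} + \frac{z}{5}\right)^{2} - \frac{6 z}{5}\right)^{4}$)
$2914 - N{\left(-34 \right)} = 2914 - \frac{16 \left(-45 + \left(3 - 34\right)^{2} - -510 + 5 \sqrt{5} \sqrt{-7 - 34}\right)^{4}}{390625} = 2914 - \frac{16 \left(-45 + \left(-31\right)^{2} + 510 + 5 \sqrt{5} \sqrt{-41}\right)^{4}}{390625} = 2914 - \frac{16 \left(-45 + 961 + 510 + 5 \sqrt{5} i \sqrt{41}\right)^{4}}{390625} = 2914 - \frac{16 \left(-45 + 961 + 510 + 5 i \sqrt{205}\right)^{4}}{390625} = 2914 - \frac{16 \left(1426 + 5 i \sqrt{205}\right)^{4}}{390625}$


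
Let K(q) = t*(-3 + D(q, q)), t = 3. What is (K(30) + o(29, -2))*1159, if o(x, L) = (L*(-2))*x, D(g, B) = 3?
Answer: 134444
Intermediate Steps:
K(q) = 0 (K(q) = 3*(-3 + 3) = 3*0 = 0)
o(x, L) = -2*L*x (o(x, L) = (-2*L)*x = -2*L*x)
(K(30) + o(29, -2))*1159 = (0 - 2*(-2)*29)*1159 = (0 + 116)*1159 = 116*1159 = 134444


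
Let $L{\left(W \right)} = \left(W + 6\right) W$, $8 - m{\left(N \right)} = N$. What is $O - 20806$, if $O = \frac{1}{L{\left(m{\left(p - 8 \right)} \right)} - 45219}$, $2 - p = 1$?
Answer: $- \frac{934272625}{44904} \approx -20806.0$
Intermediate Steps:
$p = 1$ ($p = 2 - 1 = 1$)
$m{\left(N \right)} = 8 - N$
$L{\left(W \right)} = W \left(6 + W\right)$ ($L{\left(W \right)} = \left(6 + W\right) W = W \left(6 + W\right)$)
$O = - \frac{1}{44904}$ ($O = \frac{1}{\left(8 - \left(1 - 8\right)\right) \left(6 + \left(8 - \left(1 - 8\right)\right)\right) - 45219} = \frac{1}{\left(8 - -7\right) \left(6 + \left(8 - -7\right)\right) - 45219} = \frac{1}{\left(8 + 7\right) \left(6 + \left(8 + 7\right)\right) - 45219} = \frac{1}{15 \left(6 + 15\right) - 45219} = \frac{1}{15 \cdot 21 - 45219} = \frac{1}{315 - 45219} = \frac{1}{-44904} = - \frac{1}{44904} \approx -2.227 \cdot 10^{-5}$)
$O - 20806 = - \frac{1}{44904} - 20806 = - \frac{934272625}{44904}$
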